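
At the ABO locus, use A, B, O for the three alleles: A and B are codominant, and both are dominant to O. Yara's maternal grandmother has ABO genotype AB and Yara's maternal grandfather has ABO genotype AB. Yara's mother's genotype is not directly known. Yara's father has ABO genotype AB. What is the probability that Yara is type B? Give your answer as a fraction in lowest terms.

Yara's mother's ABO genotype from AB × AB: 1/4 AA, 1/2 AB, 1/4 BB.
Crossing each possibility with the father AB and summing P(type B): 1/4·0 + 1/2·1/4 + 1/4·1/2 = 1/4.

1/4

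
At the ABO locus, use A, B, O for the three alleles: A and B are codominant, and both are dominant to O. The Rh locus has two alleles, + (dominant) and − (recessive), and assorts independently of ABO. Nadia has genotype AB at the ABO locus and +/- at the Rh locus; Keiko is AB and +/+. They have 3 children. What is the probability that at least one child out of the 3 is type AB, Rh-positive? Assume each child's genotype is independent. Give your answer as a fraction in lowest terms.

ABO cross AB × AB → 1/4 A, 1/4 B, 1/2 AB.
Rh cross +/- × +/+ → 1 Rh+; so P(type AB, Rh-positive) = 1/2 × 1 = 1/2 per child.
P(none) = (1/2)^3 = 1/8; P(at least one) = 1 − 1/8 = 7/8.

7/8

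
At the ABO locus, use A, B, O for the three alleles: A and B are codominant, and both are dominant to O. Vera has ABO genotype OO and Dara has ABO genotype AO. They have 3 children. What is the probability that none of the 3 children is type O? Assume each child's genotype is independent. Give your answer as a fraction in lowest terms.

ABO cross OO × AO → 1/2 O, 1/2 A.
So P(type O) = 1/2 per child.
P(not type O) = 1/2 for one child; (1/2)^3 = 1/8.

1/8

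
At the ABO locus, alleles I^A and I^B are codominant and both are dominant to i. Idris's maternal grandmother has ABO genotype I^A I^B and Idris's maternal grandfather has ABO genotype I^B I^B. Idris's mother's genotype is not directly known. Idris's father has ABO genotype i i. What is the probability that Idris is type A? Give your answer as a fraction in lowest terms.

1/4

Idris's mother's ABO genotype from I^A I^B × I^B I^B: 1/2 I^A I^B, 1/2 I^B I^B.
Crossing each possibility with the father i i and summing P(type A): 1/2·1/2 + 1/2·0 = 1/4.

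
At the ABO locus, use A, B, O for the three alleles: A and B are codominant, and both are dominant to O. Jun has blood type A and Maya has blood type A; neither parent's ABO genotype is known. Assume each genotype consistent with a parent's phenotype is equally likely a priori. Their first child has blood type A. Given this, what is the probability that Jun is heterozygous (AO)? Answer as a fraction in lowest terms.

7/15

Possible genotypes: Jun ∈ {AA, AO}; Maya ∈ {AA, AO}.
Weight each parental genotype pair by prior × P(type-A child):
  AA × AA: posterior weight 4/15.
  AA × AO: posterior weight 4/15.
  AO × AA: posterior weight 4/15.
  AO × AO: posterior weight 1/5.
Sum the posterior weight over pairs where Jun is AO: 7/15.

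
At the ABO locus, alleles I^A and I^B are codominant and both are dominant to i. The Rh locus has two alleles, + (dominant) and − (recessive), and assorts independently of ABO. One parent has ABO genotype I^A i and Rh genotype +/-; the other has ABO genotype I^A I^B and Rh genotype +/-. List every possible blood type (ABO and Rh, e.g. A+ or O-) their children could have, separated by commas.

Gametes from I^A i × I^A I^B give offspring ABO genotypes I^A I^A, I^A I^B, I^A i, I^B i, i.e. phenotypes A, B, AB.
Rh cross +/- × +/- → phenotypes Rh+, Rh-.
Combining independently: A+, A-, B+, B-, AB+, AB-.

A+, A-, B+, B-, AB+, AB-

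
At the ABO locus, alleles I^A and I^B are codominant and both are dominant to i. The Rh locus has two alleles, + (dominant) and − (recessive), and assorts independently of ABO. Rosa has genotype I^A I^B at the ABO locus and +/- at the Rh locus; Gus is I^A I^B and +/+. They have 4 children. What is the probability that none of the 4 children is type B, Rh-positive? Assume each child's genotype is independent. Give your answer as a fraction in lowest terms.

81/256

ABO cross I^A I^B × I^A I^B → 1/4 A, 1/4 B, 1/2 AB.
Rh cross +/- × +/+ → 1 Rh+; so P(type B, Rh-positive) = 1/4 × 1 = 1/4 per child.
P(not type B, Rh-positive) = 3/4 for one child; (3/4)^4 = 81/256.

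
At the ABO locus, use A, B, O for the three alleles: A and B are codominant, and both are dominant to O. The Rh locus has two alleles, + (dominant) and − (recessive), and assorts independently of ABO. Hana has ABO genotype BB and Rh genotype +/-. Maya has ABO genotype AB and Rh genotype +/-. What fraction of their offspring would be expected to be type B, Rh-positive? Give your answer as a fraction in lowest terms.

ABO cross BB × AB → offspring phenotypes: 1/2 B, 1/2 AB.
Rh cross +/- × +/- → 3/4 Rh+, 1/4 Rh-.
Independent loci: P(type B, Rh-positive) = 1/2 × 3/4 = 3/8.

3/8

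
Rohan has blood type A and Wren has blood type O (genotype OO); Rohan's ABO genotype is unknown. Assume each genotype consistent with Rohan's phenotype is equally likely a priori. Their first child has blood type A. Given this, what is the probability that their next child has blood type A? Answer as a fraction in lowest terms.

5/6

Possible genotypes: Rohan ∈ {AA, AO}; Wren ∈ {OO}.
Weight each parental genotype pair by prior × P(type-A child):
  AA × OO: posterior weight 2/3; P(next child type A) = 1.
  AO × OO: posterior weight 1/3; P(next child type A) = 1/2.
Weighted sum = 5/6.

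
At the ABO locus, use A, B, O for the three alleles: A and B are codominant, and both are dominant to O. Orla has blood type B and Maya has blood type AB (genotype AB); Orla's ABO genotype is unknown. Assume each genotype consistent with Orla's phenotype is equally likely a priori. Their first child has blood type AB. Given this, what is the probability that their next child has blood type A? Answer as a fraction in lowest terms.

1/12

Possible genotypes: Orla ∈ {BB, BO}; Maya ∈ {AB}.
Weight each parental genotype pair by prior × P(type-AB child):
  BB × AB: posterior weight 2/3; P(next child type A) = 0.
  BO × AB: posterior weight 1/3; P(next child type A) = 1/4.
Weighted sum = 1/12.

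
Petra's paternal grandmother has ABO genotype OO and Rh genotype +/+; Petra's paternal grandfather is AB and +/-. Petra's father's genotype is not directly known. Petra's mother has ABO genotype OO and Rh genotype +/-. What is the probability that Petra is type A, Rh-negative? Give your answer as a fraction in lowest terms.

Petra's father's ABO genotype from OO × AB: 1/2 AO, 1/2 BO.
Crossing each possibility with the mother OO and summing P(type A): 1/2·1/2 + 1/2·0 = 1/4.
Similarly for Rh via the father's Rh distribution: P(Rh-) = 1/8.
Independent loci: 1/4 × 1/8 = 1/32.

1/32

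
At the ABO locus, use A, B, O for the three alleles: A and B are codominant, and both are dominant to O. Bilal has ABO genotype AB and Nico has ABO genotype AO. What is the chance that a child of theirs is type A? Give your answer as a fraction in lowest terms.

ABO cross AB × AO → offspring phenotypes: 1/2 A, 1/4 B, 1/4 AB.
So P(type A) = 1/2.

1/2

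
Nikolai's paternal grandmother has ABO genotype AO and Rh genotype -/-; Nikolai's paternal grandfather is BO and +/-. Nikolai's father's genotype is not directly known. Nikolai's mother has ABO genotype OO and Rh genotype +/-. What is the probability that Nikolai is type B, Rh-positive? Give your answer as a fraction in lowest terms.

5/32

Nikolai's father's ABO genotype from AO × BO: 1/4 AB, 1/4 AO, 1/4 BO, 1/4 OO.
Crossing each possibility with the mother OO and summing P(type B): 1/4·1/2 + 1/4·0 + 1/4·1/2 + 1/4·0 = 1/4.
Similarly for Rh via the father's Rh distribution: P(Rh+) = 5/8.
Independent loci: 1/4 × 5/8 = 5/32.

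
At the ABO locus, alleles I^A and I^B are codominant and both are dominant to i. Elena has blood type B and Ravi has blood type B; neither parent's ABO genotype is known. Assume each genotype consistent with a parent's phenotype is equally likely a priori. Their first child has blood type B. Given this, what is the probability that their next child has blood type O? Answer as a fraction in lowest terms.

Possible genotypes: Elena ∈ {I^B I^B, I^B i}; Ravi ∈ {I^B I^B, I^B i}.
Weight each parental genotype pair by prior × P(type-B child):
  I^B I^B × I^B I^B: posterior weight 4/15; P(next child type O) = 0.
  I^B I^B × I^B i: posterior weight 4/15; P(next child type O) = 0.
  I^B i × I^B I^B: posterior weight 4/15; P(next child type O) = 0.
  I^B i × I^B i: posterior weight 1/5; P(next child type O) = 1/4.
Weighted sum = 1/20.

1/20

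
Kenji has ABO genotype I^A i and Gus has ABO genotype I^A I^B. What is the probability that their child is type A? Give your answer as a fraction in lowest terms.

ABO cross I^A i × I^A I^B → offspring phenotypes: 1/2 A, 1/4 B, 1/4 AB.
So P(type A) = 1/2.

1/2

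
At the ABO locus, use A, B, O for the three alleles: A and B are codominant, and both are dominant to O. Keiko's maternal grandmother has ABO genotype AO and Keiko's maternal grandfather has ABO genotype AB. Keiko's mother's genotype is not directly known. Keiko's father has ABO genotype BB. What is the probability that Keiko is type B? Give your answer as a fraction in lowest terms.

Keiko's mother's ABO genotype from AO × AB: 1/4 AA, 1/4 AB, 1/4 AO, 1/4 BO.
Crossing each possibility with the father BB and summing P(type B): 1/4·0 + 1/4·1/2 + 1/4·1/2 + 1/4·1 = 1/2.

1/2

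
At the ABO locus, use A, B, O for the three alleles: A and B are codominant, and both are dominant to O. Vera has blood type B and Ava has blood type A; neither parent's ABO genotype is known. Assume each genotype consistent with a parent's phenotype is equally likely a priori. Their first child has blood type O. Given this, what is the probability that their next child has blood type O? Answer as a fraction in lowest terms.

Possible genotypes: Vera ∈ {BB, BO}; Ava ∈ {AA, AO}.
Weight each parental genotype pair by prior × P(type-O child):
  BO × AO: posterior weight 1; P(next child type O) = 1/4.
Weighted sum = 1/4.

1/4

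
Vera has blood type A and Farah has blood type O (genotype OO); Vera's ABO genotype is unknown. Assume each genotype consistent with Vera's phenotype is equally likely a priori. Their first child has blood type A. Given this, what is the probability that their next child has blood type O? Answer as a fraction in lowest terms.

1/6

Possible genotypes: Vera ∈ {AA, AO}; Farah ∈ {OO}.
Weight each parental genotype pair by prior × P(type-A child):
  AA × OO: posterior weight 2/3; P(next child type O) = 0.
  AO × OO: posterior weight 1/3; P(next child type O) = 1/2.
Weighted sum = 1/6.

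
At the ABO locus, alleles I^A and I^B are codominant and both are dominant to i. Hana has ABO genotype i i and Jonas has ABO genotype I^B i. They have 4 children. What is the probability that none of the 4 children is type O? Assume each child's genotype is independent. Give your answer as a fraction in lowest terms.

1/16

ABO cross i i × I^B i → 1/2 O, 1/2 B.
So P(type O) = 1/2 per child.
P(not type O) = 1/2 for one child; (1/2)^4 = 1/16.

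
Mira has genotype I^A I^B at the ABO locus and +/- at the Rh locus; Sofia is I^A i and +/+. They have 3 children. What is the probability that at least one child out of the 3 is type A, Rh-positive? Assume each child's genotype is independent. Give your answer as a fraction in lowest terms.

ABO cross I^A I^B × I^A i → 1/2 A, 1/4 B, 1/4 AB.
Rh cross +/- × +/+ → 1 Rh+; so P(type A, Rh-positive) = 1/2 × 1 = 1/2 per child.
P(none) = (1/2)^3 = 1/8; P(at least one) = 1 − 1/8 = 7/8.

7/8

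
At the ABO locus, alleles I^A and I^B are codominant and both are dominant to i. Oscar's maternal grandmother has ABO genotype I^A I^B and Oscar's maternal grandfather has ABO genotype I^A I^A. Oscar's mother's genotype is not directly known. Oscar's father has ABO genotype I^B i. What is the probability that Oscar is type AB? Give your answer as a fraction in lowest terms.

3/8

Oscar's mother's ABO genotype from I^A I^B × I^A I^A: 1/2 I^A I^A, 1/2 I^A I^B.
Crossing each possibility with the father I^B i and summing P(type AB): 1/2·1/2 + 1/2·1/4 = 3/8.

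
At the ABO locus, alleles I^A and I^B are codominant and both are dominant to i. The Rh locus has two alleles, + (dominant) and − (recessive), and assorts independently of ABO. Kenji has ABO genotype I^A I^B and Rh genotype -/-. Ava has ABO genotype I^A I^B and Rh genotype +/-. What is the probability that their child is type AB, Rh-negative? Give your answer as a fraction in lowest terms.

ABO cross I^A I^B × I^A I^B → offspring phenotypes: 1/4 A, 1/4 B, 1/2 AB.
Rh cross -/- × +/- → 1/2 Rh+, 1/2 Rh-.
Independent loci: P(type AB, Rh-negative) = 1/2 × 1/2 = 1/4.

1/4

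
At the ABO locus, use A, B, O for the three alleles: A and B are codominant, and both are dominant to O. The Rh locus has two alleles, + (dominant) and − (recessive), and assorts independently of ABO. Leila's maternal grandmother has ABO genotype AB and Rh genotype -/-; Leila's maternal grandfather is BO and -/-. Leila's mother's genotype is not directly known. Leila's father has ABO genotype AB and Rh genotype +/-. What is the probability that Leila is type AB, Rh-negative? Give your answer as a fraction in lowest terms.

Leila's mother's ABO genotype from AB × BO: 1/4 AB, 1/4 AO, 1/4 BB, 1/4 BO.
Crossing each possibility with the father AB and summing P(type AB): 1/4·1/2 + 1/4·1/4 + 1/4·1/2 + 1/4·1/4 = 3/8.
Similarly for Rh via the mother's Rh distribution: P(Rh-) = 1/2.
Independent loci: 3/8 × 1/2 = 3/16.

3/16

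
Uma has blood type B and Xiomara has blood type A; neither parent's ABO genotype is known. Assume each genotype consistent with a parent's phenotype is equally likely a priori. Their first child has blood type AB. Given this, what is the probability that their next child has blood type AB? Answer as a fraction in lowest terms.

25/36

Possible genotypes: Uma ∈ {BB, BO}; Xiomara ∈ {AA, AO}.
Weight each parental genotype pair by prior × P(type-AB child):
  BB × AA: posterior weight 4/9; P(next child type AB) = 1.
  BB × AO: posterior weight 2/9; P(next child type AB) = 1/2.
  BO × AA: posterior weight 2/9; P(next child type AB) = 1/2.
  BO × AO: posterior weight 1/9; P(next child type AB) = 1/4.
Weighted sum = 25/36.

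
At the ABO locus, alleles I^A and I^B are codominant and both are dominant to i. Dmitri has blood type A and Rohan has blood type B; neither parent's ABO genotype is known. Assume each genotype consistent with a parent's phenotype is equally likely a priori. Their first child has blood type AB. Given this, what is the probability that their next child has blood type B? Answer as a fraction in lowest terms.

5/36

Possible genotypes: Dmitri ∈ {I^A I^A, I^A i}; Rohan ∈ {I^B I^B, I^B i}.
Weight each parental genotype pair by prior × P(type-AB child):
  I^A I^A × I^B I^B: posterior weight 4/9; P(next child type B) = 0.
  I^A I^A × I^B i: posterior weight 2/9; P(next child type B) = 0.
  I^A i × I^B I^B: posterior weight 2/9; P(next child type B) = 1/2.
  I^A i × I^B i: posterior weight 1/9; P(next child type B) = 1/4.
Weighted sum = 5/36.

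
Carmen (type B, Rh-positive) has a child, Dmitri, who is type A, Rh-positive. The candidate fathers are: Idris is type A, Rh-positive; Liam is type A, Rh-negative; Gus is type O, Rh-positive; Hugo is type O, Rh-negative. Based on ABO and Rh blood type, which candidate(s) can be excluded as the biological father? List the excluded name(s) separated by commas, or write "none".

A candidate is excluded only if no genotype consistent with his phenotype could produce a type A, Rh-positive child with a type B, Rh-positive mother.
Gus (type O, Rh+): no genotype consistent with that phenotype can produce a type-A Rh+ child with a type-B mother.
Hugo (type O, Rh-): no genotype consistent with that phenotype can produce a type-A Rh+ child with a type-B mother.

Gus, Hugo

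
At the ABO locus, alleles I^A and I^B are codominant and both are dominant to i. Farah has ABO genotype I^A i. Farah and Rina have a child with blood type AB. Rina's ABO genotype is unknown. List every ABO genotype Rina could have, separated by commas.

For each candidate genotype of Rina, check whether crossing it with I^A i can produce every observed child phenotype.
  I^A I^A → possible child types {A} ✗
  I^A I^B → possible child types {A, B, AB} ✓
  I^A i → possible child types {O, A} ✗
  I^B I^B → possible child types {B, AB} ✓
  I^B i → possible child types {O, A, B, AB} ✓
  i i → possible child types {O, A} ✗

I^A I^B, I^B I^B, I^B i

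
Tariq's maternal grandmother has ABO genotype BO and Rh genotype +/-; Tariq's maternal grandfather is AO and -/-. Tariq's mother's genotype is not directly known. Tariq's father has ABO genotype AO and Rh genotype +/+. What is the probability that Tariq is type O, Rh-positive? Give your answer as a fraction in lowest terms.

Tariq's mother's ABO genotype from BO × AO: 1/4 AB, 1/4 AO, 1/4 BO, 1/4 OO.
Crossing each possibility with the father AO and summing P(type O): 1/4·0 + 1/4·1/4 + 1/4·1/4 + 1/4·1/2 = 1/4.
Similarly for Rh via the mother's Rh distribution: P(Rh+) = 1.
Independent loci: 1/4 × 1 = 1/4.

1/4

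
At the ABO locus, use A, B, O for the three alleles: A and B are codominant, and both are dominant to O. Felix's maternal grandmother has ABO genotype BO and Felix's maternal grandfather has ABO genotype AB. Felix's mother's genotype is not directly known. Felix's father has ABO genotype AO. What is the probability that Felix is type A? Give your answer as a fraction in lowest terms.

3/8

Felix's mother's ABO genotype from BO × AB: 1/4 AB, 1/4 AO, 1/4 BB, 1/4 BO.
Crossing each possibility with the father AO and summing P(type A): 1/4·1/2 + 1/4·3/4 + 1/4·0 + 1/4·1/4 = 3/8.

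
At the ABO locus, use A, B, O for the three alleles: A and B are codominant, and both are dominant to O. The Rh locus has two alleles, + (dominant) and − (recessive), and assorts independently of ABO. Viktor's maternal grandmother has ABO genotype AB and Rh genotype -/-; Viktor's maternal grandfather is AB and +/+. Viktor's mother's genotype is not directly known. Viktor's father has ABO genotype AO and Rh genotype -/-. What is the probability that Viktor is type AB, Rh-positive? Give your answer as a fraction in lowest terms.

1/8

Viktor's mother's ABO genotype from AB × AB: 1/4 AA, 1/2 AB, 1/4 BB.
Crossing each possibility with the father AO and summing P(type AB): 1/4·0 + 1/2·1/4 + 1/4·1/2 = 1/4.
Similarly for Rh via the mother's Rh distribution: P(Rh+) = 1/2.
Independent loci: 1/4 × 1/2 = 1/8.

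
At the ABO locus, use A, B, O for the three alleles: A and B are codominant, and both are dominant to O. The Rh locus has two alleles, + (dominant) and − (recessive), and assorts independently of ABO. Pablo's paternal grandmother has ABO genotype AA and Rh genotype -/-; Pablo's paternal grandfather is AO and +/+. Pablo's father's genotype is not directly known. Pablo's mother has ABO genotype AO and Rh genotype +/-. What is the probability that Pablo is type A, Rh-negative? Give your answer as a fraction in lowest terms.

7/32

Pablo's father's ABO genotype from AA × AO: 1/2 AA, 1/2 AO.
Crossing each possibility with the mother AO and summing P(type A): 1/2·1 + 1/2·3/4 = 7/8.
Similarly for Rh via the father's Rh distribution: P(Rh-) = 1/4.
Independent loci: 7/8 × 1/4 = 7/32.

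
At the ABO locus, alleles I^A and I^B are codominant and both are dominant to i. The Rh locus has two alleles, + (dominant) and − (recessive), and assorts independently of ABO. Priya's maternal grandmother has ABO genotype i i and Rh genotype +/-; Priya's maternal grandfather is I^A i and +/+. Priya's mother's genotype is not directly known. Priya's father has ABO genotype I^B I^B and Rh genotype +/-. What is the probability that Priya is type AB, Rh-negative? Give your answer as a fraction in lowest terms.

1/32

Priya's mother's ABO genotype from i i × I^A i: 1/2 I^A i, 1/2 i i.
Crossing each possibility with the father I^B I^B and summing P(type AB): 1/2·1/2 + 1/2·0 = 1/4.
Similarly for Rh via the mother's Rh distribution: P(Rh-) = 1/8.
Independent loci: 1/4 × 1/8 = 1/32.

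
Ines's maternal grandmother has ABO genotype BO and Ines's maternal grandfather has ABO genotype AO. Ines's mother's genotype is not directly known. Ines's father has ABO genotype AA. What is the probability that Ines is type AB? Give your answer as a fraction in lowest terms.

1/4

Ines's mother's ABO genotype from BO × AO: 1/4 AB, 1/4 AO, 1/4 BO, 1/4 OO.
Crossing each possibility with the father AA and summing P(type AB): 1/4·1/2 + 1/4·0 + 1/4·1/2 + 1/4·0 = 1/4.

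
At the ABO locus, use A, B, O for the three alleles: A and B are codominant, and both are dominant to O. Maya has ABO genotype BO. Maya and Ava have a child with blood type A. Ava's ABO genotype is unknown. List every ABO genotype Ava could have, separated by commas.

For each candidate genotype of Ava, check whether crossing it with BO can produce every observed child phenotype.
  AA → possible child types {A, AB} ✓
  AB → possible child types {A, B, AB} ✓
  AO → possible child types {O, A, B, AB} ✓
  BB → possible child types {B} ✗
  BO → possible child types {O, B} ✗
  OO → possible child types {O, B} ✗

AA, AB, AO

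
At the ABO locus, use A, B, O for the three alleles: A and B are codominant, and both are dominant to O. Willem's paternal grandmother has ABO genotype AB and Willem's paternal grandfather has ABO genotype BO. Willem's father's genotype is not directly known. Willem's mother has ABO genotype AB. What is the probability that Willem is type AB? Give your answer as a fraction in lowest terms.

3/8

Willem's father's ABO genotype from AB × BO: 1/4 AB, 1/4 AO, 1/4 BB, 1/4 BO.
Crossing each possibility with the mother AB and summing P(type AB): 1/4·1/2 + 1/4·1/4 + 1/4·1/2 + 1/4·1/4 = 3/8.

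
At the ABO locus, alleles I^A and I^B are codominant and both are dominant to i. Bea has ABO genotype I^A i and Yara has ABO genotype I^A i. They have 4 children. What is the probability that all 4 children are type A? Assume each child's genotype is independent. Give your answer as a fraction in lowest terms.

ABO cross I^A i × I^A i → 1/4 O, 3/4 A.
So P(type A) = 3/4 per child.
All 4 independent: (3/4)^4 = 81/256.

81/256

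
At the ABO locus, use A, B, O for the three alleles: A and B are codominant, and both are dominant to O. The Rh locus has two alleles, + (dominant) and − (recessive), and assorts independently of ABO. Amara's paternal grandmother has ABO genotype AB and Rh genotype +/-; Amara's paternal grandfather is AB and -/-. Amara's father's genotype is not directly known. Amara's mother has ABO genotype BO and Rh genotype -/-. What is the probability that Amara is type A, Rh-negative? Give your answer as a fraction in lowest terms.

Amara's father's ABO genotype from AB × AB: 1/4 AA, 1/2 AB, 1/4 BB.
Crossing each possibility with the mother BO and summing P(type A): 1/4·1/2 + 1/2·1/4 + 1/4·0 = 1/4.
Similarly for Rh via the father's Rh distribution: P(Rh-) = 3/4.
Independent loci: 1/4 × 3/4 = 3/16.

3/16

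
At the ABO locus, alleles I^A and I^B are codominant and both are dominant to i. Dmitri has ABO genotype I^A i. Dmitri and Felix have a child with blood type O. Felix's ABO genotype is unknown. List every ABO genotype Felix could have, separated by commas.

For each candidate genotype of Felix, check whether crossing it with I^A i can produce every observed child phenotype.
  I^A I^A → possible child types {A} ✗
  I^A I^B → possible child types {A, B, AB} ✗
  I^A i → possible child types {O, A} ✓
  I^B I^B → possible child types {B, AB} ✗
  I^B i → possible child types {O, A, B, AB} ✓
  i i → possible child types {O, A} ✓

I^A i, I^B i, i i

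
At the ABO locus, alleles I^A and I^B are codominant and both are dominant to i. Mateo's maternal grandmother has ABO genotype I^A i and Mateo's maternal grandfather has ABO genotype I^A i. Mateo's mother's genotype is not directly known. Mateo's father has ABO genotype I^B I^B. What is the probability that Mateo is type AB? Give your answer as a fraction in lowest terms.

Mateo's mother's ABO genotype from I^A i × I^A i: 1/4 I^A I^A, 1/2 I^A i, 1/4 i i.
Crossing each possibility with the father I^B I^B and summing P(type AB): 1/4·1 + 1/2·1/2 + 1/4·0 = 1/2.

1/2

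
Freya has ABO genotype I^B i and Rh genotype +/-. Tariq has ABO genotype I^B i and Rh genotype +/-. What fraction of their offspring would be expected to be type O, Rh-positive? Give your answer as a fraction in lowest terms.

ABO cross I^B i × I^B i → offspring phenotypes: 1/4 O, 3/4 B.
Rh cross +/- × +/- → 3/4 Rh+, 1/4 Rh-.
Independent loci: P(type O, Rh-positive) = 1/4 × 3/4 = 3/16.

3/16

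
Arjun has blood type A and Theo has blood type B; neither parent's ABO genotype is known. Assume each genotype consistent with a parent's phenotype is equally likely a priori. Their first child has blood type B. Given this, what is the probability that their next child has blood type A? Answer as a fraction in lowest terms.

1/12

Possible genotypes: Arjun ∈ {AA, AO}; Theo ∈ {BB, BO}.
Weight each parental genotype pair by prior × P(type-B child):
  AO × BB: posterior weight 2/3; P(next child type A) = 0.
  AO × BO: posterior weight 1/3; P(next child type A) = 1/4.
Weighted sum = 1/12.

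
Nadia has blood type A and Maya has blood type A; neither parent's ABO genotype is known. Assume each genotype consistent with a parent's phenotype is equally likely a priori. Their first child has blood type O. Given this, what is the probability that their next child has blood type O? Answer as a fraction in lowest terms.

1/4

Possible genotypes: Nadia ∈ {I^A I^A, I^A i}; Maya ∈ {I^A I^A, I^A i}.
Weight each parental genotype pair by prior × P(type-O child):
  I^A i × I^A i: posterior weight 1; P(next child type O) = 1/4.
Weighted sum = 1/4.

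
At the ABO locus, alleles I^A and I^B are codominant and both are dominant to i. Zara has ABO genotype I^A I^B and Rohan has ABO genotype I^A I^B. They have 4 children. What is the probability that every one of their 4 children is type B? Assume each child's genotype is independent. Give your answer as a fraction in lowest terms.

ABO cross I^A I^B × I^A I^B → 1/4 A, 1/4 B, 1/2 AB.
So P(type B) = 1/4 per child.
All 4 independent: (1/4)^4 = 1/256.

1/256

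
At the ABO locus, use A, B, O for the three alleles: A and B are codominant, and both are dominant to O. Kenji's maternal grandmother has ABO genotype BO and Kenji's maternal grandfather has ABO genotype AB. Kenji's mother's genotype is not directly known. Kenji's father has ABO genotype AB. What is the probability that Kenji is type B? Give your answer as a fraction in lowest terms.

3/8

Kenji's mother's ABO genotype from BO × AB: 1/4 AB, 1/4 AO, 1/4 BB, 1/4 BO.
Crossing each possibility with the father AB and summing P(type B): 1/4·1/4 + 1/4·1/4 + 1/4·1/2 + 1/4·1/2 = 3/8.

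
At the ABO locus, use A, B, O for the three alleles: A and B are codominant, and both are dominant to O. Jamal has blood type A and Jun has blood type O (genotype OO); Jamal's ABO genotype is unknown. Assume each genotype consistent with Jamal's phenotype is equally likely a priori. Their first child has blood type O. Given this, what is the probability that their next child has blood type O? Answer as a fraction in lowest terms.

Possible genotypes: Jamal ∈ {AA, AO}; Jun ∈ {OO}.
Weight each parental genotype pair by prior × P(type-O child):
  AO × OO: posterior weight 1; P(next child type O) = 1/2.
Weighted sum = 1/2.

1/2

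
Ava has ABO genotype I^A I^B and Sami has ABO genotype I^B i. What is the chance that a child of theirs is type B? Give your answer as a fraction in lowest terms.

1/2

ABO cross I^A I^B × I^B i → offspring phenotypes: 1/4 A, 1/2 B, 1/4 AB.
So P(type B) = 1/2.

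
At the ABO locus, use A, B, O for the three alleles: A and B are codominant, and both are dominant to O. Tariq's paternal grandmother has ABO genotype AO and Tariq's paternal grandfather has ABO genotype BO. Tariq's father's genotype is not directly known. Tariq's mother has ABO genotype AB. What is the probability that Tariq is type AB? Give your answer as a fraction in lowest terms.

Tariq's father's ABO genotype from AO × BO: 1/4 AB, 1/4 AO, 1/4 BO, 1/4 OO.
Crossing each possibility with the mother AB and summing P(type AB): 1/4·1/2 + 1/4·1/4 + 1/4·1/4 + 1/4·0 = 1/4.

1/4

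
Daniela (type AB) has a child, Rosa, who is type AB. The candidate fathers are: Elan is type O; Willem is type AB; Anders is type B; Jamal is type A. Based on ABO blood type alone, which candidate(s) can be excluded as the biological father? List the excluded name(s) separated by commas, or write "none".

A candidate is excluded only if no genotype consistent with his phenotype could produce a type AB child with a type AB mother.
Elan (type O): no genotype consistent with that phenotype can produce a type-AB child with a type-AB mother.

Elan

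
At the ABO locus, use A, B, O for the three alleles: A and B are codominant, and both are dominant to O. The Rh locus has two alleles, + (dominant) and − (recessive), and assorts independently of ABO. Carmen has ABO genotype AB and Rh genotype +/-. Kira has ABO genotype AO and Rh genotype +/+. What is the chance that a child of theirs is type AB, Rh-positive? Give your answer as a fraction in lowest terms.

1/4

ABO cross AB × AO → offspring phenotypes: 1/2 A, 1/4 B, 1/4 AB.
Rh cross +/- × +/+ → 1 Rh+.
Independent loci: P(type AB, Rh-positive) = 1/4 × 1 = 1/4.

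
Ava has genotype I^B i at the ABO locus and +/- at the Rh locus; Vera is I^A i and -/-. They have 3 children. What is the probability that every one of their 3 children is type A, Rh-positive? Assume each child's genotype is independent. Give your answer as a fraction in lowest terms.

1/512

ABO cross I^B i × I^A i → 1/4 O, 1/4 A, 1/4 B, 1/4 AB.
Rh cross +/- × -/- → 1/2 Rh+, 1/2 Rh-; so P(type A, Rh-positive) = 1/4 × 1/2 = 1/8 per child.
All 3 independent: (1/8)^3 = 1/512.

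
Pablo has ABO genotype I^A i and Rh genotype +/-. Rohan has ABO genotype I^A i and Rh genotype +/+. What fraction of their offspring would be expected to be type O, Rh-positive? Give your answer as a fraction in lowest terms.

1/4

ABO cross I^A i × I^A i → offspring phenotypes: 1/4 O, 3/4 A.
Rh cross +/- × +/+ → 1 Rh+.
Independent loci: P(type O, Rh-positive) = 1/4 × 1 = 1/4.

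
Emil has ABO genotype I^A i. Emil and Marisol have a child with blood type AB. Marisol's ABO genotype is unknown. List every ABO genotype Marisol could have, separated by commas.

For each candidate genotype of Marisol, check whether crossing it with I^A i can produce every observed child phenotype.
  I^A I^A → possible child types {A} ✗
  I^A I^B → possible child types {A, B, AB} ✓
  I^A i → possible child types {O, A} ✗
  I^B I^B → possible child types {B, AB} ✓
  I^B i → possible child types {O, A, B, AB} ✓
  i i → possible child types {O, A} ✗

I^A I^B, I^B I^B, I^B i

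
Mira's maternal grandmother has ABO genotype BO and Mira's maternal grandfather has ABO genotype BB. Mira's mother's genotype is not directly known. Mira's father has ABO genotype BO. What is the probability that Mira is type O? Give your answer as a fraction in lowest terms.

Mira's mother's ABO genotype from BO × BB: 1/2 BB, 1/2 BO.
Crossing each possibility with the father BO and summing P(type O): 1/2·0 + 1/2·1/4 = 1/8.

1/8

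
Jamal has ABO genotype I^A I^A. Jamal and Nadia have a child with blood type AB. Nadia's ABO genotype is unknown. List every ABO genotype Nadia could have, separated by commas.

I^A I^B, I^B I^B, I^B i

For each candidate genotype of Nadia, check whether crossing it with I^A I^A can produce every observed child phenotype.
  I^A I^A → possible child types {A} ✗
  I^A I^B → possible child types {A, AB} ✓
  I^A i → possible child types {A} ✗
  I^B I^B → possible child types {AB} ✓
  I^B i → possible child types {A, AB} ✓
  i i → possible child types {A} ✗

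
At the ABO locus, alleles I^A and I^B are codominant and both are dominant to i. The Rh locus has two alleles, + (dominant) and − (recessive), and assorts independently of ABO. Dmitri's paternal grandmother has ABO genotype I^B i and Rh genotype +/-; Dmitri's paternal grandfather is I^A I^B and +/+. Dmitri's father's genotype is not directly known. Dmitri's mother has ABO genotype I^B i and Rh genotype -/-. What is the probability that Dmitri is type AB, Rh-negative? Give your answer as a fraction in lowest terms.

1/32

Dmitri's father's ABO genotype from I^B i × I^A I^B: 1/4 I^A I^B, 1/4 I^A i, 1/4 I^B I^B, 1/4 I^B i.
Crossing each possibility with the mother I^B i and summing P(type AB): 1/4·1/4 + 1/4·1/4 + 1/4·0 + 1/4·0 = 1/8.
Similarly for Rh via the father's Rh distribution: P(Rh-) = 1/4.
Independent loci: 1/8 × 1/4 = 1/32.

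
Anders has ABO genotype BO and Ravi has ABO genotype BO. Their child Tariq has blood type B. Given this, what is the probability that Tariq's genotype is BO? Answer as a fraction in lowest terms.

2/3

Cross BO × BO → 1/4 BB, 1/2 BO, 1/4 OO.
Type-B genotypes among offspring: BB (1/4), BO (1/2); total 3/4.
P(BO | type B) = (1/2) / (3/4) = 2/3.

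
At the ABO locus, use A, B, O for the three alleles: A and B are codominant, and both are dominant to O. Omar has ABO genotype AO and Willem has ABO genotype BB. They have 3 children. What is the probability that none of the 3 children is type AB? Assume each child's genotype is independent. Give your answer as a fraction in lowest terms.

1/8

ABO cross AO × BB → 1/2 B, 1/2 AB.
So P(type AB) = 1/2 per child.
P(not type AB) = 1/2 for one child; (1/2)^3 = 1/8.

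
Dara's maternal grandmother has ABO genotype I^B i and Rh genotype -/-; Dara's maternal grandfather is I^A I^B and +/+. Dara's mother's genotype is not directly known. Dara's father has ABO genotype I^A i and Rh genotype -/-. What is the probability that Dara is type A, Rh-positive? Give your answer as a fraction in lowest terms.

Dara's mother's ABO genotype from I^B i × I^A I^B: 1/4 I^A I^B, 1/4 I^A i, 1/4 I^B I^B, 1/4 I^B i.
Crossing each possibility with the father I^A i and summing P(type A): 1/4·1/2 + 1/4·3/4 + 1/4·0 + 1/4·1/4 = 3/8.
Similarly for Rh via the mother's Rh distribution: P(Rh+) = 1/2.
Independent loci: 3/8 × 1/2 = 3/16.

3/16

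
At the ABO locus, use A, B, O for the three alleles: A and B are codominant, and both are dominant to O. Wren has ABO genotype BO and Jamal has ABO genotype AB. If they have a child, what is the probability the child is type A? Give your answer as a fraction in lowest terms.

ABO cross BO × AB → offspring phenotypes: 1/4 A, 1/2 B, 1/4 AB.
So P(type A) = 1/4.

1/4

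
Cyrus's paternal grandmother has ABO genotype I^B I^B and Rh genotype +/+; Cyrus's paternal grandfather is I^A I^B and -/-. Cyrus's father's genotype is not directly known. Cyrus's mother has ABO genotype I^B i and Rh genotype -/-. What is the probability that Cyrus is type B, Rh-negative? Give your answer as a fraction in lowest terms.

3/8

Cyrus's father's ABO genotype from I^B I^B × I^A I^B: 1/2 I^A I^B, 1/2 I^B I^B.
Crossing each possibility with the mother I^B i and summing P(type B): 1/2·1/2 + 1/2·1 = 3/4.
Similarly for Rh via the father's Rh distribution: P(Rh-) = 1/2.
Independent loci: 3/4 × 1/2 = 3/8.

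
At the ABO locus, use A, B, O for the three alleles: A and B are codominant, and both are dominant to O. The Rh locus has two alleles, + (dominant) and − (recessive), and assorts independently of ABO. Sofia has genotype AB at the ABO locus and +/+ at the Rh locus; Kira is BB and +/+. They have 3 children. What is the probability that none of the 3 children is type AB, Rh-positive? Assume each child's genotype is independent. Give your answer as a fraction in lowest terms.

ABO cross AB × BB → 1/2 B, 1/2 AB.
Rh cross +/+ × +/+ → 1 Rh+; so P(type AB, Rh-positive) = 1/2 × 1 = 1/2 per child.
P(not type AB, Rh-positive) = 1/2 for one child; (1/2)^3 = 1/8.

1/8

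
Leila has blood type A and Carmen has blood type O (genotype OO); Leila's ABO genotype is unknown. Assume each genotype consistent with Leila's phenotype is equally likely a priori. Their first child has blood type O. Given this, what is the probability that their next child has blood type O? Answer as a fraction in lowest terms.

Possible genotypes: Leila ∈ {AA, AO}; Carmen ∈ {OO}.
Weight each parental genotype pair by prior × P(type-O child):
  AO × OO: posterior weight 1; P(next child type O) = 1/2.
Weighted sum = 1/2.

1/2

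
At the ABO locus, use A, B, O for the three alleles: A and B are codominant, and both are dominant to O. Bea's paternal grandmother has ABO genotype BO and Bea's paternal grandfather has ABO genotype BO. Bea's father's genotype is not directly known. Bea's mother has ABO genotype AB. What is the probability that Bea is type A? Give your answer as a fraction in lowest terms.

Bea's father's ABO genotype from BO × BO: 1/4 BB, 1/2 BO, 1/4 OO.
Crossing each possibility with the mother AB and summing P(type A): 1/4·0 + 1/2·1/4 + 1/4·1/2 = 1/4.

1/4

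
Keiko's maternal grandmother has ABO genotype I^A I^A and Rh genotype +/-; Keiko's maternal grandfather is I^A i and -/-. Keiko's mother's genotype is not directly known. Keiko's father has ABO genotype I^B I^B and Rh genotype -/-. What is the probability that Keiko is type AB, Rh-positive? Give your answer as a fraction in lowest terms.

Keiko's mother's ABO genotype from I^A I^A × I^A i: 1/2 I^A I^A, 1/2 I^A i.
Crossing each possibility with the father I^B I^B and summing P(type AB): 1/2·1 + 1/2·1/2 = 3/4.
Similarly for Rh via the mother's Rh distribution: P(Rh+) = 1/4.
Independent loci: 3/4 × 1/4 = 3/16.

3/16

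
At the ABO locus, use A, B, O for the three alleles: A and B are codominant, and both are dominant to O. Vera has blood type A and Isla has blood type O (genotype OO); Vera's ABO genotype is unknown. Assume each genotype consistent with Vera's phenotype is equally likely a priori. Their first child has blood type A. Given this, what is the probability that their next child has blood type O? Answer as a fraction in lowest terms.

Possible genotypes: Vera ∈ {AA, AO}; Isla ∈ {OO}.
Weight each parental genotype pair by prior × P(type-A child):
  AA × OO: posterior weight 2/3; P(next child type O) = 0.
  AO × OO: posterior weight 1/3; P(next child type O) = 1/2.
Weighted sum = 1/6.

1/6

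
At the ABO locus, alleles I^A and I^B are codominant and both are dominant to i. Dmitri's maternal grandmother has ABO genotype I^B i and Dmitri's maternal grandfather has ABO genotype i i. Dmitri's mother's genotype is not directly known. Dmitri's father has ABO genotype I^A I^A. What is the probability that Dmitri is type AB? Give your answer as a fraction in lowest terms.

1/4

Dmitri's mother's ABO genotype from I^B i × i i: 1/2 I^B i, 1/2 i i.
Crossing each possibility with the father I^A I^A and summing P(type AB): 1/2·1/2 + 1/2·0 = 1/4.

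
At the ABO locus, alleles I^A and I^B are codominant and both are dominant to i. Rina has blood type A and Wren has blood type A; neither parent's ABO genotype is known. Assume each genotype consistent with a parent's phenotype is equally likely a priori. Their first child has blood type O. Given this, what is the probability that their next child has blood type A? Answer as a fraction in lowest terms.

3/4

Possible genotypes: Rina ∈ {I^A I^A, I^A i}; Wren ∈ {I^A I^A, I^A i}.
Weight each parental genotype pair by prior × P(type-O child):
  I^A i × I^A i: posterior weight 1; P(next child type A) = 3/4.
Weighted sum = 3/4.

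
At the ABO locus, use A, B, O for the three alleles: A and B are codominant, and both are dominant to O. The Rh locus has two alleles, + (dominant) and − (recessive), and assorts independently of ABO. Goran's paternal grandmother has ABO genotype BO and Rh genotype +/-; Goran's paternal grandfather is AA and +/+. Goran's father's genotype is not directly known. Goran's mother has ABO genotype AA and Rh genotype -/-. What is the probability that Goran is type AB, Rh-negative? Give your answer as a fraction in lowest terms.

1/16

Goran's father's ABO genotype from BO × AA: 1/2 AB, 1/2 AO.
Crossing each possibility with the mother AA and summing P(type AB): 1/2·1/2 + 1/2·0 = 1/4.
Similarly for Rh via the father's Rh distribution: P(Rh-) = 1/4.
Independent loci: 1/4 × 1/4 = 1/16.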